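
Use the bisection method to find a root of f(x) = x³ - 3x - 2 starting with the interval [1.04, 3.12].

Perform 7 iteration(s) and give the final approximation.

f(x) = x³ - 3x - 2
Initial interval: [1.04, 3.12]

Iteration 1:
  c_1 = (1.040000 + 3.120000)/2 = 2.080000
  f(c_1) = f(2.080000) = 0.758912
  f(a) × f(c) < 0, new interval: [1.040000, 2.080000]
Iteration 2:
  c_2 = (1.040000 + 2.080000)/2 = 1.560000
  f(c_2) = f(1.560000) = -2.883584
  f(a) × f(c) ≥ 0, new interval: [1.560000, 2.080000]
Iteration 3:
  c_3 = (1.560000 + 2.080000)/2 = 1.820000
  f(c_3) = f(1.820000) = -1.431432
  f(a) × f(c) ≥ 0, new interval: [1.820000, 2.080000]
Iteration 4:
  c_4 = (1.820000 + 2.080000)/2 = 1.950000
  f(c_4) = f(1.950000) = -0.435125
  f(a) × f(c) ≥ 0, new interval: [1.950000, 2.080000]
Iteration 5:
  c_5 = (1.950000 + 2.080000)/2 = 2.015000
  f(c_5) = f(2.015000) = 0.136353
  f(a) × f(c) < 0, new interval: [1.950000, 2.015000]
Iteration 6:
  c_6 = (1.950000 + 2.015000)/2 = 1.982500
  f(c_6) = f(1.982500) = -0.155668
  f(a) × f(c) ≥ 0, new interval: [1.982500, 2.015000]
Iteration 7:
  c_7 = (1.982500 + 2.015000)/2 = 1.998750
  f(c_7) = f(1.998750) = -0.011241
  f(a) × f(c) ≥ 0, new interval: [1.998750, 2.015000]

After 7 iteration(s), the approximation is c_7 = 1.998750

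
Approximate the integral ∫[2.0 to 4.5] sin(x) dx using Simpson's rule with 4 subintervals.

f(x) = sin(x)
a = 2.0, b = 4.5, n = 4
h = (b - a)/n = 0.625000

Simpson's rule: (h/3)[f(x₀) + 4f(x₁) + 2f(x₂) + ... + f(xₙ)]

x_0 = 2.0000, f(x_0) = 0.909297, coefficient = 1
x_1 = 2.6250, f(x_1) = 0.493920, coefficient = 4
x_2 = 3.2500, f(x_2) = -0.108195, coefficient = 2
x_3 = 3.8750, f(x_3) = -0.669405, coefficient = 4
x_4 = 4.5000, f(x_4) = -0.977530, coefficient = 1

I ≈ (0.625000/3) × -0.986561 = -0.205534
Exact value: -0.205351
Error: 0.000183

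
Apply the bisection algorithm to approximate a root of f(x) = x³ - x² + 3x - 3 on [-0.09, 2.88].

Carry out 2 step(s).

f(x) = x³ - x² + 3x - 3
Initial interval: [-0.09, 2.88]

Iteration 1:
  c_1 = (-0.090000 + 2.880000)/2 = 1.395000
  f(c_1) = f(1.395000) = 1.953680
  f(a) × f(c) < 0, new interval: [-0.090000, 1.395000]
Iteration 2:
  c_2 = (-0.090000 + 1.395000)/2 = 0.652500
  f(c_2) = f(0.652500) = -1.190450
  f(a) × f(c) ≥ 0, new interval: [0.652500, 1.395000]

After 2 iteration(s), the approximation is c_2 = 0.652500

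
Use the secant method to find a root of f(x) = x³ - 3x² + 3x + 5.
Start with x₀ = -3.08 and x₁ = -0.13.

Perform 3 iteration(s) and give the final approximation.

f(x) = x³ - 3x² + 3x + 5
x₀ = -3.08, x₁ = -0.13

Secant formula: x_{n+1} = x_n - f(x_n)(x_n - x_{n-1})/(f(x_n) - f(x_{n-1}))

Iteration 1:
  f(-3.080000) = -61.917312
  f(-0.130000) = 4.557103
  x_2 = -0.130000 - 4.557103×(-0.130000 - (-3.080000))/(4.557103 - (-61.917312))
       = -0.332235
Iteration 2:
  f(-0.130000) = 4.557103
  f(-0.332235) = 3.635483
  x_3 = -0.332235 - 3.635483×(-0.332235 - (-0.130000))/(3.635483 - 4.557103)
       = -1.129984
Iteration 3:
  f(-0.332235) = 3.635483
  f(-1.129984) = -3.663380
  x_4 = -1.129984 - (-3.663380)×(-1.129984 - (-0.332235))/(-3.663380 - 3.635483)
       = -0.729585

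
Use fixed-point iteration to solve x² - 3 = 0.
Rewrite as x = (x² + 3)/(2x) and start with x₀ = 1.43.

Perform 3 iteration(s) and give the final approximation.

Equation: x² - 3 = 0
Fixed-point form: x = (x² + 3)/(2x)
x₀ = 1.43

x_1 = g(1.430000) = 1.763951
x_2 = g(1.763951) = 1.732339
x_3 = g(1.732339) = 1.732051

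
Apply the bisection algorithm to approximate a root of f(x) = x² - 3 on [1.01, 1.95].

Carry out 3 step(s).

f(x) = x² - 3
Initial interval: [1.01, 1.95]

Iteration 1:
  c_1 = (1.010000 + 1.950000)/2 = 1.480000
  f(c_1) = f(1.480000) = -0.809600
  f(a) × f(c) ≥ 0, new interval: [1.480000, 1.950000]
Iteration 2:
  c_2 = (1.480000 + 1.950000)/2 = 1.715000
  f(c_2) = f(1.715000) = -0.058775
  f(a) × f(c) ≥ 0, new interval: [1.715000, 1.950000]
Iteration 3:
  c_3 = (1.715000 + 1.950000)/2 = 1.832500
  f(c_3) = f(1.832500) = 0.358056
  f(a) × f(c) < 0, new interval: [1.715000, 1.832500]

After 3 iteration(s), the approximation is c_3 = 1.832500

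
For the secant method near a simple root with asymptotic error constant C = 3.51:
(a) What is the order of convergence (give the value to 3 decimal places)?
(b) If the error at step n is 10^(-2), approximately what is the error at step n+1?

(a) Secant method has superlinear convergence with order φ = (1+√5)/2 ≈ 1.618.
    This means |e_{n+1}| ≈ C|e_n|^1.618.

(b) With |e_n| = 10^(-2) and C = 3.51:
    |e_{n+1}| ≈ 3.51 × (10^(-2))^1.618 = 3.51 × 10^(-3.24)

(a) ≈ 1.618 (golden ratio); (b) |e_{n+1}| ≈ 2.038e-03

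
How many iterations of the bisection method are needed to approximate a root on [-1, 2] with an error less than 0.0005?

We need (b-a)/2^n ≤ 0.0005
(2 - (-1))/2^n ≤ 0.0005
3/2^n ≤ 0.0005
2^n ≥ 6000
n ≥ log₂(6000) = 12.55
n ≥ 13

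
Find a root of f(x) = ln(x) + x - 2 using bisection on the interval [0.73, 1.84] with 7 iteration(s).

f(x) = ln(x) + x - 2
Initial interval: [0.73, 1.84]

Iteration 1:
  c_1 = (0.730000 + 1.840000)/2 = 1.285000
  f(c_1) = f(1.285000) = -0.464241
  f(a) × f(c) ≥ 0, new interval: [1.285000, 1.840000]
Iteration 2:
  c_2 = (1.285000 + 1.840000)/2 = 1.562500
  f(c_2) = f(1.562500) = 0.008787
  f(a) × f(c) < 0, new interval: [1.285000, 1.562500]
Iteration 3:
  c_3 = (1.285000 + 1.562500)/2 = 1.423750
  f(c_3) = f(1.423750) = -0.222956
  f(a) × f(c) ≥ 0, new interval: [1.423750, 1.562500]
Iteration 4:
  c_4 = (1.423750 + 1.562500)/2 = 1.493125
  f(c_4) = f(1.493125) = -0.106004
  f(a) × f(c) ≥ 0, new interval: [1.493125, 1.562500]
Iteration 5:
  c_5 = (1.493125 + 1.562500)/2 = 1.527813
  f(c_5) = f(1.527813) = -0.048351
  f(a) × f(c) ≥ 0, new interval: [1.527813, 1.562500]
Iteration 6:
  c_6 = (1.527813 + 1.562500)/2 = 1.545156
  f(c_6) = f(1.545156) = -0.019719
  f(a) × f(c) ≥ 0, new interval: [1.545156, 1.562500]
Iteration 7:
  c_7 = (1.545156 + 1.562500)/2 = 1.553828
  f(c_7) = f(1.553828) = -0.005450
  f(a) × f(c) ≥ 0, new interval: [1.553828, 1.562500]

After 7 iteration(s), the approximation is c_7 = 1.553828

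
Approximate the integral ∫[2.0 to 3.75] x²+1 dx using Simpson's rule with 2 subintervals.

f(x) = x²+1
a = 2.0, b = 3.75, n = 2
h = (b - a)/n = 0.875000

Simpson's rule: (h/3)[f(x₀) + 4f(x₁) + 2f(x₂) + ... + f(xₙ)]

x_0 = 2.0000, f(x_0) = 5.000000, coefficient = 1
x_1 = 2.8750, f(x_1) = 9.265625, coefficient = 4
x_2 = 3.7500, f(x_2) = 15.062500, coefficient = 1

I ≈ (0.875000/3) × 57.125000 = 16.661458
Exact value: 16.661458
Error: 0.000000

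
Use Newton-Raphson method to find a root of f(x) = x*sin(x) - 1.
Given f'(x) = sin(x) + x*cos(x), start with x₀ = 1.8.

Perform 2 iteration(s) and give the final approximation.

f(x) = x*sin(x) - 1
f'(x) = sin(x) + x*cos(x)
x₀ = 1.8

Newton-Raphson formula: x_{n+1} = x_n - f(x_n)/f'(x_n)

Iteration 1:
  f(1.800000) = 0.752926
  f'(1.800000) = 0.564884
  x_1 = 1.800000 - 0.752926/0.564884 = 0.467114
Iteration 2:
  f(0.467114) = -0.789653
  f'(0.467114) = 0.867384
  x_2 = 0.467114 - (-0.789653)/0.867384 = 1.377499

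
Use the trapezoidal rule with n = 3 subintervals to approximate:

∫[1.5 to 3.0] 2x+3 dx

f(x) = 2x+3
a = 1.5, b = 3.0, n = 3
h = (b - a)/n = 0.500000

Trapezoidal rule: (h/2)[f(x₀) + 2f(x₁) + 2f(x₂) + ... + f(xₙ)]

x_0 = 1.5000, f(x_0) = 6.000000, coefficient = 1
x_1 = 2.0000, f(x_1) = 7.000000, coefficient = 2
x_2 = 2.5000, f(x_2) = 8.000000, coefficient = 2
x_3 = 3.0000, f(x_3) = 9.000000, coefficient = 1

I ≈ (0.500000/2) × 45.000000 = 11.250000
Exact value: 11.250000
Error: 0.000000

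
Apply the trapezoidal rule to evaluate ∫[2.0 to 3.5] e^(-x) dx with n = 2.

f(x) = e^(-x)
a = 2.0, b = 3.5, n = 2
h = (b - a)/n = 0.750000

Trapezoidal rule: (h/2)[f(x₀) + 2f(x₁) + 2f(x₂) + ... + f(xₙ)]

x_0 = 2.0000, f(x_0) = 0.135335, coefficient = 1
x_1 = 2.7500, f(x_1) = 0.063928, coefficient = 2
x_2 = 3.5000, f(x_2) = 0.030197, coefficient = 1

I ≈ (0.750000/2) × 0.293388 = 0.110021
Exact value: 0.105138
Error: 0.004883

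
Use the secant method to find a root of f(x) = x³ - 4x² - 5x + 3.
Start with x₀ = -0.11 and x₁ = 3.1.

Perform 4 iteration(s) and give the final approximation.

f(x) = x³ - 4x² - 5x + 3
x₀ = -0.11, x₁ = 3.1

Secant formula: x_{n+1} = x_n - f(x_n)(x_n - x_{n-1})/(f(x_n) - f(x_{n-1}))

Iteration 1:
  f(-0.110000) = 3.500269
  f(3.100000) = -21.149000
  x_2 = 3.100000 - (-21.149000)×(3.100000 - (-0.110000))/(-21.149000 - 3.500269)
       = 0.345829
Iteration 2:
  f(3.100000) = -21.149000
  f(0.345829) = 0.833821
  x_3 = 0.345829 - 0.833821×(0.345829 - 3.100000)/(0.833821 - (-21.149000))
       = 0.450297
Iteration 3:
  f(0.345829) = 0.833821
  f(0.450297) = 0.028753
  x_4 = 0.450297 - 0.028753×(0.450297 - 0.345829)/(0.028753 - 0.833821)
       = 0.454028
Iteration 4:
  f(0.450297) = 0.028753
  f(0.454028) = -0.001110
  x_5 = 0.454028 - (-0.001110)×(0.454028 - 0.450297)/(-0.001110 - 0.028753)
       = 0.453889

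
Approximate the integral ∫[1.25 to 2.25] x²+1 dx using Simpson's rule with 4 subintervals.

f(x) = x²+1
a = 1.25, b = 2.25, n = 4
h = (b - a)/n = 0.250000

Simpson's rule: (h/3)[f(x₀) + 4f(x₁) + 2f(x₂) + ... + f(xₙ)]

x_0 = 1.2500, f(x_0) = 2.562500, coefficient = 1
x_1 = 1.5000, f(x_1) = 3.250000, coefficient = 4
x_2 = 1.7500, f(x_2) = 4.062500, coefficient = 2
x_3 = 2.0000, f(x_3) = 5.000000, coefficient = 4
x_4 = 2.2500, f(x_4) = 6.062500, coefficient = 1

I ≈ (0.250000/3) × 49.750000 = 4.145833
Exact value: 4.145833
Error: 0.000000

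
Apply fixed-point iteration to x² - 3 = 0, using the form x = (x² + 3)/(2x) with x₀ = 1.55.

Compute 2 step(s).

Equation: x² - 3 = 0
Fixed-point form: x = (x² + 3)/(2x)
x₀ = 1.55

x_1 = g(1.550000) = 1.742742
x_2 = g(1.742742) = 1.732084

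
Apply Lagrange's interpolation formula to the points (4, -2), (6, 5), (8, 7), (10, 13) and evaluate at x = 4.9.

Lagrange interpolation formula:
P(x) = Σ yᵢ × Lᵢ(x)
where Lᵢ(x) = Π_{j≠i} (x - xⱼ)/(xᵢ - xⱼ)

L_0(4.9) = (4.9 - 6)/(4 - 6) × (4.9 - 8)/(4 - 8) × (4.9 - 10)/(4 - 10) = 0.362312
L_1(4.9) = (4.9 - 4)/(6 - 4) × (4.9 - 8)/(6 - 8) × (4.9 - 10)/(6 - 10) = 0.889313
L_2(4.9) = (4.9 - 4)/(8 - 4) × (4.9 - 6)/(8 - 6) × (4.9 - 10)/(8 - 10) = -0.315563
L_3(4.9) = (4.9 - 4)/(10 - 4) × (4.9 - 6)/(10 - 6) × (4.9 - 8)/(10 - 8) = 0.063937

P(4.9) = (-2)×L_0(4.9) + 5×L_1(4.9) + 7×L_2(4.9) + 13×L_3(4.9)
P(4.9) = 2.344188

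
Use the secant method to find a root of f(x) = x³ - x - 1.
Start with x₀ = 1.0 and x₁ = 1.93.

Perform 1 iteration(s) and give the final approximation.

f(x) = x³ - x - 1
x₀ = 1.0, x₁ = 1.93

Secant formula: x_{n+1} = x_n - f(x_n)(x_n - x_{n-1})/(f(x_n) - f(x_{n-1}))

Iteration 1:
  f(1.000000) = -1.000000
  f(1.930000) = 4.259057
  x_2 = 1.930000 - 4.259057×(1.930000 - 1.000000)/(4.259057 - (-1.000000))
       = 1.176838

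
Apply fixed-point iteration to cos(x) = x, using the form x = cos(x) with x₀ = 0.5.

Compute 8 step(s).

Equation: cos(x) = x
Fixed-point form: x = cos(x)
x₀ = 0.5

x_1 = g(0.500000) = 0.877583
x_2 = g(0.877583) = 0.639012
x_3 = g(0.639012) = 0.802685
x_4 = g(0.802685) = 0.694778
x_5 = g(0.694778) = 0.768196
x_6 = g(0.768196) = 0.719165
x_7 = g(0.719165) = 0.752356
x_8 = g(0.752356) = 0.730081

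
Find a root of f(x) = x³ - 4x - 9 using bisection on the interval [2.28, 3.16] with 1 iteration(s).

f(x) = x³ - 4x - 9
Initial interval: [2.28, 3.16]

Iteration 1:
  c_1 = (2.280000 + 3.160000)/2 = 2.720000
  f(c_1) = f(2.720000) = 0.243648
  f(a) × f(c) < 0, new interval: [2.280000, 2.720000]

After 1 iteration(s), the approximation is c_1 = 2.720000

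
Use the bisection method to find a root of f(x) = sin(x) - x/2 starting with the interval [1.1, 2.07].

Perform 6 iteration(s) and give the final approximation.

f(x) = sin(x) - x/2
Initial interval: [1.1, 2.07]

Iteration 1:
  c_1 = (1.100000 + 2.070000)/2 = 1.585000
  f(c_1) = f(1.585000) = 0.207399
  f(a) × f(c) ≥ 0, new interval: [1.585000, 2.070000]
Iteration 2:
  c_2 = (1.585000 + 2.070000)/2 = 1.827500
  f(c_2) = f(1.827500) = 0.053482
  f(a) × f(c) ≥ 0, new interval: [1.827500, 2.070000]
Iteration 3:
  c_3 = (1.827500 + 2.070000)/2 = 1.948750
  f(c_3) = f(1.948750) = -0.044953
  f(a) × f(c) < 0, new interval: [1.827500, 1.948750]
Iteration 4:
  c_4 = (1.827500 + 1.948750)/2 = 1.888125
  f(c_4) = f(1.888125) = 0.006010
  f(a) × f(c) ≥ 0, new interval: [1.888125, 1.948750]
Iteration 5:
  c_5 = (1.888125 + 1.948750)/2 = 1.918438
  f(c_5) = f(1.918438) = -0.019040
  f(a) × f(c) < 0, new interval: [1.888125, 1.918438]
Iteration 6:
  c_6 = (1.888125 + 1.918438)/2 = 1.903281
  f(c_6) = f(1.903281) = -0.006406
  f(a) × f(c) < 0, new interval: [1.888125, 1.903281]

After 6 iteration(s), the approximation is c_6 = 1.903281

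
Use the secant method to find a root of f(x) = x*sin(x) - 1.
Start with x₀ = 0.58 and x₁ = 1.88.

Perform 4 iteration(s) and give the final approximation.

f(x) = x*sin(x) - 1
x₀ = 0.58, x₁ = 1.88

Secant formula: x_{n+1} = x_n - f(x_n)(x_n - x_{n-1})/(f(x_n) - f(x_{n-1}))

Iteration 1:
  f(0.580000) = -0.682146
  f(1.880000) = 0.790843
  x_2 = 1.880000 - 0.790843×(1.880000 - 0.580000)/(0.790843 - (-0.682146))
       = 1.182034
Iteration 2:
  f(1.880000) = 0.790843
  f(1.182034) = 0.093830
  x_3 = 1.182034 - 0.093830×(1.182034 - 1.880000)/(0.093830 - 0.790843)
       = 1.088076
Iteration 3:
  f(1.182034) = 0.093830
  f(1.088076) = -0.036252
  x_4 = 1.088076 - (-0.036252)×(1.088076 - 1.182034)/(-0.036252 - 0.093830)
       = 1.114261
Iteration 4:
  f(1.088076) = -0.036252
  f(1.114261) = 0.000144
  x_5 = 1.114261 - 0.000144×(1.114261 - 1.088076)/(0.000144 - (-0.036252))
       = 1.114157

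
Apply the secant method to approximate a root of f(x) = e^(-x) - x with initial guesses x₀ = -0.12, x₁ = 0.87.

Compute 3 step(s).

f(x) = e^(-x) - x
x₀ = -0.12, x₁ = 0.87

Secant formula: x_{n+1} = x_n - f(x_n)(x_n - x_{n-1})/(f(x_n) - f(x_{n-1}))

Iteration 1:
  f(-0.120000) = 1.247497
  f(0.870000) = -0.451048
  x_2 = 0.870000 - (-0.451048)×(0.870000 - (-0.120000))/(-0.451048 - 1.247497)
       = 0.607106
Iteration 2:
  f(0.870000) = -0.451048
  f(0.607106) = -0.062180
  x_3 = 0.607106 - (-0.062180)×(0.607106 - 0.870000)/(-0.062180 - (-0.451048))
       = 0.565069
Iteration 3:
  f(0.607106) = -0.062180
  f(0.565069) = 0.003252
  x_4 = 0.565069 - 0.003252×(0.565069 - 0.607106)/(0.003252 - (-0.062180))
       = 0.567158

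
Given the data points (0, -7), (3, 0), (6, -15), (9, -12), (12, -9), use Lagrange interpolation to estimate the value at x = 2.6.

Lagrange interpolation formula:
P(x) = Σ yᵢ × Lᵢ(x)
where Lᵢ(x) = Π_{j≠i} (x - xⱼ)/(xᵢ - xⱼ)

L_0(2.6) = (2.6 - 3)/(0 - 3) × (2.6 - 6)/(0 - 6) × (2.6 - 9)/(0 - 9) × (2.6 - 12)/(0 - 12) = 0.042087
L_1(2.6) = (2.6 - 0)/(3 - 0) × (2.6 - 6)/(3 - 6) × (2.6 - 9)/(3 - 9) × (2.6 - 12)/(3 - 12) = 1.094268
L_2(2.6) = (2.6 - 0)/(6 - 0) × (2.6 - 3)/(6 - 3) × (2.6 - 9)/(6 - 9) × (2.6 - 12)/(6 - 12) = -0.193106
L_3(2.6) = (2.6 - 0)/(9 - 0) × (2.6 - 3)/(9 - 3) × (2.6 - 6)/(9 - 6) × (2.6 - 12)/(9 - 12) = 0.068392
L_4(2.6) = (2.6 - 0)/(12 - 0) × (2.6 - 3)/(12 - 3) × (2.6 - 6)/(12 - 6) × (2.6 - 9)/(12 - 9) = -0.011641

P(2.6) = (-7)×L_0(2.6) + 0×L_1(2.6) + (-15)×L_2(2.6) + (-12)×L_3(2.6) + (-9)×L_4(2.6)
P(2.6) = 1.886051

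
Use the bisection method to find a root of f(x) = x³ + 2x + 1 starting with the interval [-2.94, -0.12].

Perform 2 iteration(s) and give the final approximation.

f(x) = x³ + 2x + 1
Initial interval: [-2.94, -0.12]

Iteration 1:
  c_1 = (-2.940000 + (-0.120000))/2 = -1.530000
  f(c_1) = f(-1.530000) = -5.641577
  f(a) × f(c) ≥ 0, new interval: [-1.530000, -0.120000]
Iteration 2:
  c_2 = (-1.530000 + (-0.120000))/2 = -0.825000
  f(c_2) = f(-0.825000) = -1.211516
  f(a) × f(c) ≥ 0, new interval: [-0.825000, -0.120000]

After 2 iteration(s), the approximation is c_2 = -0.825000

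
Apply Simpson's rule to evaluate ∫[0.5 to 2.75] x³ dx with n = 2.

f(x) = x³
a = 0.5, b = 2.75, n = 2
h = (b - a)/n = 1.125000

Simpson's rule: (h/3)[f(x₀) + 4f(x₁) + 2f(x₂) + ... + f(xₙ)]

x_0 = 0.5000, f(x_0) = 0.125000, coefficient = 1
x_1 = 1.6250, f(x_1) = 4.291016, coefficient = 4
x_2 = 2.7500, f(x_2) = 20.796875, coefficient = 1

I ≈ (1.125000/3) × 38.085938 = 14.282227
Exact value: 14.282227
Error: 0.000000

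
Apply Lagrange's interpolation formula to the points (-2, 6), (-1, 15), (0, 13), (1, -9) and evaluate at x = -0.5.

Lagrange interpolation formula:
P(x) = Σ yᵢ × Lᵢ(x)
where Lᵢ(x) = Π_{j≠i} (x - xⱼ)/(xᵢ - xⱼ)

L_0(-0.5) = (-0.5 - (-1))/(-2 - (-1)) × (-0.5 - 0)/(-2 - 0) × (-0.5 - 1)/(-2 - 1) = -0.062500
L_1(-0.5) = (-0.5 - (-2))/(-1 - (-2)) × (-0.5 - 0)/(-1 - 0) × (-0.5 - 1)/(-1 - 1) = 0.562500
L_2(-0.5) = (-0.5 - (-2))/(0 - (-2)) × (-0.5 - (-1))/(0 - (-1)) × (-0.5 - 1)/(0 - 1) = 0.562500
L_3(-0.5) = (-0.5 - (-2))/(1 - (-2)) × (-0.5 - (-1))/(1 - (-1)) × (-0.5 - 0)/(1 - 0) = -0.062500

P(-0.5) = 6×L_0(-0.5) + 15×L_1(-0.5) + 13×L_2(-0.5) + (-9)×L_3(-0.5)
P(-0.5) = 15.937500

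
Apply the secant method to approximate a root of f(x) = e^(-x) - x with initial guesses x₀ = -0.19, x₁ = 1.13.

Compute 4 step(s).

f(x) = e^(-x) - x
x₀ = -0.19, x₁ = 1.13

Secant formula: x_{n+1} = x_n - f(x_n)(x_n - x_{n-1})/(f(x_n) - f(x_{n-1}))

Iteration 1:
  f(-0.190000) = 1.399250
  f(1.130000) = -0.806967
  x_2 = 1.130000 - (-0.806967)×(1.130000 - (-0.190000))/(-0.806967 - 1.399250)
       = 0.647184
Iteration 2:
  f(1.130000) = -0.806967
  f(0.647184) = -0.123666
  x_3 = 0.647184 - (-0.123666)×(0.647184 - 1.130000)/(-0.123666 - (-0.806967))
       = 0.559802
Iteration 3:
  f(0.647184) = -0.123666
  f(0.559802) = 0.011520
  x_4 = 0.559802 - 0.011520×(0.559802 - 0.647184)/(0.011520 - (-0.123666))
       = 0.567248
Iteration 4:
  f(0.559802) = 0.011520
  f(0.567248) = -0.000165
  x_5 = 0.567248 - (-0.000165)×(0.567248 - 0.559802)/(-0.000165 - 0.011520)
       = 0.567143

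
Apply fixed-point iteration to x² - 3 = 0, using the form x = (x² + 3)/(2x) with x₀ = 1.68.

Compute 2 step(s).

Equation: x² - 3 = 0
Fixed-point form: x = (x² + 3)/(2x)
x₀ = 1.68

x_1 = g(1.680000) = 1.732857
x_2 = g(1.732857) = 1.732051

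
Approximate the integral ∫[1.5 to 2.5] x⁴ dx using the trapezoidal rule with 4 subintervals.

f(x) = x⁴
a = 1.5, b = 2.5, n = 4
h = (b - a)/n = 0.250000

Trapezoidal rule: (h/2)[f(x₀) + 2f(x₁) + 2f(x₂) + ... + f(xₙ)]

x_0 = 1.5000, f(x_0) = 5.062500, coefficient = 1
x_1 = 1.7500, f(x_1) = 9.378906, coefficient = 2
x_2 = 2.0000, f(x_2) = 16.000000, coefficient = 2
x_3 = 2.2500, f(x_3) = 25.628906, coefficient = 2
x_4 = 2.5000, f(x_4) = 39.062500, coefficient = 1

I ≈ (0.250000/2) × 146.140625 = 18.267578
Exact value: 18.012500
Error: 0.255078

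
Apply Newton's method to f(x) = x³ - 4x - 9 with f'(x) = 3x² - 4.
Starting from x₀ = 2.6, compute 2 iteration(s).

f(x) = x³ - 4x - 9
f'(x) = 3x² - 4
x₀ = 2.6

Newton-Raphson formula: x_{n+1} = x_n - f(x_n)/f'(x_n)

Iteration 1:
  f(2.600000) = -1.824000
  f'(2.600000) = 16.280000
  x_1 = 2.600000 - (-1.824000)/16.280000 = 2.712039
Iteration 2:
  f(2.712039) = 0.099318
  f'(2.712039) = 18.065472
  x_2 = 2.712039 - 0.099318/18.065472 = 2.706542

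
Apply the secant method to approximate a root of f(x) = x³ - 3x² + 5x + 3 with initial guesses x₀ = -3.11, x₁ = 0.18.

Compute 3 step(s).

f(x) = x³ - 3x² + 5x + 3
x₀ = -3.11, x₁ = 0.18

Secant formula: x_{n+1} = x_n - f(x_n)(x_n - x_{n-1})/(f(x_n) - f(x_{n-1}))

Iteration 1:
  f(-3.110000) = -71.646531
  f(0.180000) = 3.808632
  x_2 = 0.180000 - 3.808632×(0.180000 - (-3.110000))/(3.808632 - (-71.646531))
       = 0.013936
Iteration 2:
  f(0.180000) = 3.808632
  f(0.013936) = 3.069099
  x_3 = 0.013936 - 3.069099×(0.013936 - 0.180000)/(3.069099 - 3.808632)
       = -0.675239
Iteration 3:
  f(0.013936) = 3.069099
  f(-0.675239) = -2.051912
  x_4 = -0.675239 - (-2.051912)×(-0.675239 - 0.013936)/(-2.051912 - 3.069099)
       = -0.399097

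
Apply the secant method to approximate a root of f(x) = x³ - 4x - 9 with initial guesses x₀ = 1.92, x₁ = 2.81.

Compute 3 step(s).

f(x) = x³ - 4x - 9
x₀ = 1.92, x₁ = 2.81

Secant formula: x_{n+1} = x_n - f(x_n)(x_n - x_{n-1})/(f(x_n) - f(x_{n-1}))

Iteration 1:
  f(1.920000) = -9.602112
  f(2.810000) = 1.948041
  x_2 = 2.810000 - 1.948041×(2.810000 - 1.920000)/(1.948041 - (-9.602112))
       = 2.659893
Iteration 2:
  f(2.810000) = 1.948041
  f(2.659893) = -0.820744
  x_3 = 2.659893 - (-0.820744)×(2.659893 - 2.810000)/(-0.820744 - 1.948041)
       = 2.704389
Iteration 3:
  f(2.659893) = -0.820744
  f(2.704389) = -0.038413
  x_4 = 2.704389 - (-0.038413)×(2.704389 - 2.659893)/(-0.038413 - (-0.820744))
       = 2.706574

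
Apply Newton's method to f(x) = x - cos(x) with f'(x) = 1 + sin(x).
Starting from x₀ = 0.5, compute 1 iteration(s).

f(x) = x - cos(x)
f'(x) = 1 + sin(x)
x₀ = 0.5

Newton-Raphson formula: x_{n+1} = x_n - f(x_n)/f'(x_n)

Iteration 1:
  f(0.500000) = -0.377583
  f'(0.500000) = 1.479426
  x_1 = 0.500000 - (-0.377583)/1.479426 = 0.755222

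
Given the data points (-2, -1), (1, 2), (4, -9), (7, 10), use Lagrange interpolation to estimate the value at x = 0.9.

Lagrange interpolation formula:
P(x) = Σ yᵢ × Lᵢ(x)
where Lᵢ(x) = Π_{j≠i} (x - xⱼ)/(xᵢ - xⱼ)

L_0(0.9) = (0.9 - 1)/(-2 - 1) × (0.9 - 4)/(-2 - 4) × (0.9 - 7)/(-2 - 7) = 0.011673
L_1(0.9) = (0.9 - (-2))/(1 - (-2)) × (0.9 - 4)/(1 - 4) × (0.9 - 7)/(1 - 7) = 1.015537
L_2(0.9) = (0.9 - (-2))/(4 - (-2)) × (0.9 - 1)/(4 - 1) × (0.9 - 7)/(4 - 7) = -0.032759
L_3(0.9) = (0.9 - (-2))/(7 - (-2)) × (0.9 - 1)/(7 - 1) × (0.9 - 4)/(7 - 4) = 0.005549

P(0.9) = (-1)×L_0(0.9) + 2×L_1(0.9) + (-9)×L_2(0.9) + 10×L_3(0.9)
P(0.9) = 2.369728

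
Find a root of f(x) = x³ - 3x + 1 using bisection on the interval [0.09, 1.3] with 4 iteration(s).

f(x) = x³ - 3x + 1
Initial interval: [0.09, 1.3]

Iteration 1:
  c_1 = (0.090000 + 1.300000)/2 = 0.695000
  f(c_1) = f(0.695000) = -0.749298
  f(a) × f(c) < 0, new interval: [0.090000, 0.695000]
Iteration 2:
  c_2 = (0.090000 + 0.695000)/2 = 0.392500
  f(c_2) = f(0.392500) = -0.117033
  f(a) × f(c) < 0, new interval: [0.090000, 0.392500]
Iteration 3:
  c_3 = (0.090000 + 0.392500)/2 = 0.241250
  f(c_3) = f(0.241250) = 0.290291
  f(a) × f(c) ≥ 0, new interval: [0.241250, 0.392500]
Iteration 4:
  c_4 = (0.241250 + 0.392500)/2 = 0.316875
  f(c_4) = f(0.316875) = 0.081192
  f(a) × f(c) ≥ 0, new interval: [0.316875, 0.392500]

After 4 iteration(s), the approximation is c_4 = 0.316875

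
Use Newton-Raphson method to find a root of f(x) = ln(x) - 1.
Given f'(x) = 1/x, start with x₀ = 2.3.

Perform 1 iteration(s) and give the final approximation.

f(x) = ln(x) - 1
f'(x) = 1/x
x₀ = 2.3

Newton-Raphson formula: x_{n+1} = x_n - f(x_n)/f'(x_n)

Iteration 1:
  f(2.300000) = -0.167091
  f'(2.300000) = 0.434783
  x_1 = 2.300000 - (-0.167091)/0.434783 = 2.684309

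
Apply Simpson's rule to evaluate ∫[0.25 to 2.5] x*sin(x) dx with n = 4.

f(x) = x*sin(x)
a = 0.25, b = 2.5, n = 4
h = (b - a)/n = 0.562500

Simpson's rule: (h/3)[f(x₀) + 4f(x₁) + 2f(x₂) + ... + f(xₙ)]

x_0 = 0.2500, f(x_0) = 0.061851, coefficient = 1
x_1 = 0.8125, f(x_1) = 0.589882, coefficient = 4
x_2 = 1.3750, f(x_2) = 1.348728, coefficient = 2
x_3 = 1.9375, f(x_3) = 1.808684, coefficient = 4
x_4 = 2.5000, f(x_4) = 1.496180, coefficient = 1

I ≈ (0.562500/3) × 13.849751 = 2.596828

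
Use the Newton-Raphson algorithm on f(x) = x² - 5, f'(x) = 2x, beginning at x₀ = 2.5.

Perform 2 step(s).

f(x) = x² - 5
f'(x) = 2x
x₀ = 2.5

Newton-Raphson formula: x_{n+1} = x_n - f(x_n)/f'(x_n)

Iteration 1:
  f(2.500000) = 1.250000
  f'(2.500000) = 5.000000
  x_1 = 2.500000 - 1.250000/5.000000 = 2.250000
Iteration 2:
  f(2.250000) = 0.062500
  f'(2.250000) = 4.500000
  x_2 = 2.250000 - 0.062500/4.500000 = 2.236111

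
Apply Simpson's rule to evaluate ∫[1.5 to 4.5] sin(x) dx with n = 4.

f(x) = sin(x)
a = 1.5, b = 4.5, n = 4
h = (b - a)/n = 0.750000

Simpson's rule: (h/3)[f(x₀) + 4f(x₁) + 2f(x₂) + ... + f(xₙ)]

x_0 = 1.5000, f(x_0) = 0.997495, coefficient = 1
x_1 = 2.2500, f(x_1) = 0.778073, coefficient = 4
x_2 = 3.0000, f(x_2) = 0.141120, coefficient = 2
x_3 = 3.7500, f(x_3) = -0.571561, coefficient = 4
x_4 = 4.5000, f(x_4) = -0.977530, coefficient = 1

I ≈ (0.750000/3) × 1.128252 = 0.282063
Exact value: 0.281533
Error: 0.000530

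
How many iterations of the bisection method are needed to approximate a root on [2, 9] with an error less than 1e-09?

We need (b-a)/2^n ≤ 1e-09
(9 - 2)/2^n ≤ 1e-09
7/2^n ≤ 1e-09
2^n ≥ 7000000000
n ≥ log₂(7000000000) = 32.70
n ≥ 33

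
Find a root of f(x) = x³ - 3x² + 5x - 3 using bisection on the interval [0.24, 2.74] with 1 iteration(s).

f(x) = x³ - 3x² + 5x - 3
Initial interval: [0.24, 2.74]

Iteration 1:
  c_1 = (0.240000 + 2.740000)/2 = 1.490000
  f(c_1) = f(1.490000) = 1.097649
  f(a) × f(c) < 0, new interval: [0.240000, 1.490000]

After 1 iteration(s), the approximation is c_1 = 1.490000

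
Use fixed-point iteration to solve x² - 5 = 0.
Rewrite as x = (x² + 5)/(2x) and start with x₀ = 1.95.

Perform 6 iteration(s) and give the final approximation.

Equation: x² - 5 = 0
Fixed-point form: x = (x² + 5)/(2x)
x₀ = 1.95

x_1 = g(1.950000) = 2.257051
x_2 = g(2.257051) = 2.236166
x_3 = g(2.236166) = 2.236068
x_4 = g(2.236068) = 2.236068
x_5 = g(2.236068) = 2.236068
x_6 = g(2.236068) = 2.236068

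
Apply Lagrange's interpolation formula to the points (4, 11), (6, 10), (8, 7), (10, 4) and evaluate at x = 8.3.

Lagrange interpolation formula:
P(x) = Σ yᵢ × Lᵢ(x)
where Lᵢ(x) = Π_{j≠i} (x - xⱼ)/(xᵢ - xⱼ)

L_0(8.3) = (8.3 - 6)/(4 - 6) × (8.3 - 8)/(4 - 8) × (8.3 - 10)/(4 - 10) = 0.024438
L_1(8.3) = (8.3 - 4)/(6 - 4) × (8.3 - 8)/(6 - 8) × (8.3 - 10)/(6 - 10) = -0.137063
L_2(8.3) = (8.3 - 4)/(8 - 4) × (8.3 - 6)/(8 - 6) × (8.3 - 10)/(8 - 10) = 1.050812
L_3(8.3) = (8.3 - 4)/(10 - 4) × (8.3 - 6)/(10 - 6) × (8.3 - 8)/(10 - 8) = 0.061813

P(8.3) = 11×L_0(8.3) + 10×L_1(8.3) + 7×L_2(8.3) + 4×L_3(8.3)
P(8.3) = 6.501125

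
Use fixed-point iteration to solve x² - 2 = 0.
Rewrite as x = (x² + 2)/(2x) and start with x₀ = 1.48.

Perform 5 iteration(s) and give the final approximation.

Equation: x² - 2 = 0
Fixed-point form: x = (x² + 2)/(2x)
x₀ = 1.48

x_1 = g(1.480000) = 1.415676
x_2 = g(1.415676) = 1.414214
x_3 = g(1.414214) = 1.414214
x_4 = g(1.414214) = 1.414214
x_5 = g(1.414214) = 1.414214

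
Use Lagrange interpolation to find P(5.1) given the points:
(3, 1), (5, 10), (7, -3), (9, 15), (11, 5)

Lagrange interpolation formula:
P(x) = Σ yᵢ × Lᵢ(x)
where Lᵢ(x) = Π_{j≠i} (x - xⱼ)/(xᵢ - xⱼ)

L_0(5.1) = (5.1 - 5)/(3 - 5) × (5.1 - 7)/(3 - 7) × (5.1 - 9)/(3 - 9) × (5.1 - 11)/(3 - 11) = -0.011385
L_1(5.1) = (5.1 - 3)/(5 - 3) × (5.1 - 7)/(5 - 7) × (5.1 - 9)/(5 - 9) × (5.1 - 11)/(5 - 11) = 0.956353
L_2(5.1) = (5.1 - 3)/(7 - 3) × (5.1 - 5)/(7 - 5) × (5.1 - 9)/(7 - 9) × (5.1 - 11)/(7 - 11) = 0.075502
L_3(5.1) = (5.1 - 3)/(9 - 3) × (5.1 - 5)/(9 - 5) × (5.1 - 7)/(9 - 7) × (5.1 - 11)/(9 - 11) = -0.024522
L_4(5.1) = (5.1 - 3)/(11 - 3) × (5.1 - 5)/(11 - 5) × (5.1 - 7)/(11 - 7) × (5.1 - 9)/(11 - 9) = 0.004052

P(5.1) = 1×L_0(5.1) + 10×L_1(5.1) + (-3)×L_2(5.1) + 15×L_3(5.1) + 5×L_4(5.1)
P(5.1) = 8.978075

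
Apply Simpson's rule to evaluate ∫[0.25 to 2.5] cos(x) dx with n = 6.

f(x) = cos(x)
a = 0.25, b = 2.5, n = 6
h = (b - a)/n = 0.375000

Simpson's rule: (h/3)[f(x₀) + 4f(x₁) + 2f(x₂) + ... + f(xₙ)]

x_0 = 0.2500, f(x_0) = 0.968912, coefficient = 1
x_1 = 0.6250, f(x_1) = 0.810963, coefficient = 4
x_2 = 1.0000, f(x_2) = 0.540302, coefficient = 2
x_3 = 1.3750, f(x_3) = 0.194548, coefficient = 4
x_4 = 1.7500, f(x_4) = -0.178246, coefficient = 2
x_5 = 2.1250, f(x_5) = -0.526266, coefficient = 4
x_6 = 2.5000, f(x_6) = -0.801144, coefficient = 1

I ≈ (0.375000/3) × 2.808859 = 0.351107
Exact value: 0.351068
Error: 0.000039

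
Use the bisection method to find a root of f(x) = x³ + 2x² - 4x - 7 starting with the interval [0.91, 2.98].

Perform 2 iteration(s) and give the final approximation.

f(x) = x³ + 2x² - 4x - 7
Initial interval: [0.91, 2.98]

Iteration 1:
  c_1 = (0.910000 + 2.980000)/2 = 1.945000
  f(c_1) = f(1.945000) = 0.144034
  f(a) × f(c) < 0, new interval: [0.910000, 1.945000]
Iteration 2:
  c_2 = (0.910000 + 1.945000)/2 = 1.427500
  f(c_2) = f(1.427500) = -5.725590
  f(a) × f(c) ≥ 0, new interval: [1.427500, 1.945000]

After 2 iteration(s), the approximation is c_2 = 1.427500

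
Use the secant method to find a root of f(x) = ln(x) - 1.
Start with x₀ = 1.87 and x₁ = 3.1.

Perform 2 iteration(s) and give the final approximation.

f(x) = ln(x) - 1
x₀ = 1.87, x₁ = 3.1

Secant formula: x_{n+1} = x_n - f(x_n)(x_n - x_{n-1})/(f(x_n) - f(x_{n-1}))

Iteration 1:
  f(1.870000) = -0.374062
  f(3.100000) = 0.131402
  x_2 = 3.100000 - 0.131402×(3.100000 - 1.870000)/(0.131402 - (-0.374062))
       = 2.780245
Iteration 2:
  f(3.100000) = 0.131402
  f(2.780245) = 0.022539
  x_3 = 2.780245 - 0.022539×(2.780245 - 3.100000)/(0.022539 - 0.131402)
       = 2.714043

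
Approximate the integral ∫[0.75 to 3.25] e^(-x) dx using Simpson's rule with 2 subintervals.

f(x) = e^(-x)
a = 0.75, b = 3.25, n = 2
h = (b - a)/n = 1.250000

Simpson's rule: (h/3)[f(x₀) + 4f(x₁) + 2f(x₂) + ... + f(xₙ)]

x_0 = 0.7500, f(x_0) = 0.472367, coefficient = 1
x_1 = 2.0000, f(x_1) = 0.135335, coefficient = 4
x_2 = 3.2500, f(x_2) = 0.038774, coefficient = 1

I ≈ (1.250000/3) × 1.052482 = 0.438534
Exact value: 0.433592
Error: 0.004942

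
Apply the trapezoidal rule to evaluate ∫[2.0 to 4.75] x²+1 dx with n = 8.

f(x) = x²+1
a = 2.0, b = 4.75, n = 8
h = (b - a)/n = 0.343750

Trapezoidal rule: (h/2)[f(x₀) + 2f(x₁) + 2f(x₂) + ... + f(xₙ)]

x_0 = 2.0000, f(x_0) = 5.000000, coefficient = 1
x_1 = 2.3438, f(x_1) = 6.493164, coefficient = 2
x_2 = 2.6875, f(x_2) = 8.222656, coefficient = 2
x_3 = 3.0312, f(x_3) = 10.188477, coefficient = 2
x_4 = 3.3750, f(x_4) = 12.390625, coefficient = 2
x_5 = 3.7188, f(x_5) = 14.829102, coefficient = 2
x_6 = 4.0625, f(x_6) = 17.503906, coefficient = 2
x_7 = 4.4062, f(x_7) = 20.415039, coefficient = 2
x_8 = 4.7500, f(x_8) = 23.562500, coefficient = 1

I ≈ (0.343750/2) × 208.648438 = 35.861450
Exact value: 35.807292
Error: 0.054159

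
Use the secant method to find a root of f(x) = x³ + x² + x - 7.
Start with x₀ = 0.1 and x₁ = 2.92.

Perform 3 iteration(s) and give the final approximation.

f(x) = x³ + x² + x - 7
x₀ = 0.1, x₁ = 2.92

Secant formula: x_{n+1} = x_n - f(x_n)(x_n - x_{n-1})/(f(x_n) - f(x_{n-1}))

Iteration 1:
  f(0.100000) = -6.889000
  f(2.920000) = 29.343488
  x_2 = 2.920000 - 29.343488×(2.920000 - 0.100000)/(29.343488 - (-6.889000))
       = 0.636176
Iteration 2:
  f(2.920000) = 29.343488
  f(0.636176) = -5.701632
  x_3 = 0.636176 - (-5.701632)×(0.636176 - 2.920000)/(-5.701632 - 29.343488)
       = 1.007740
Iteration 3:
  f(0.636176) = -5.701632
  f(1.007740) = -3.953318
  x_4 = 1.007740 - (-3.953318)×(1.007740 - 0.636176)/(-3.953318 - (-5.701632))
       = 1.847929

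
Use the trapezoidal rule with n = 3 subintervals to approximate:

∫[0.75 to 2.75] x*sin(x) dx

f(x) = x*sin(x)
a = 0.75, b = 2.75, n = 3
h = (b - a)/n = 0.666667

Trapezoidal rule: (h/2)[f(x₀) + 2f(x₁) + 2f(x₂) + ... + f(xₙ)]

x_0 = 0.7500, f(x_0) = 0.511229, coefficient = 1
x_1 = 1.4167, f(x_1) = 1.399873, coefficient = 2
x_2 = 2.0833, f(x_2) = 1.815632, coefficient = 2
x_3 = 2.7500, f(x_3) = 1.049568, coefficient = 1

I ≈ (0.666667/2) × 7.991806 = 2.663935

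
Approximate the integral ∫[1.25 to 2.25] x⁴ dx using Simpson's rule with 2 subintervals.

f(x) = x⁴
a = 1.25, b = 2.25, n = 2
h = (b - a)/n = 0.500000

Simpson's rule: (h/3)[f(x₀) + 4f(x₁) + 2f(x₂) + ... + f(xₙ)]

x_0 = 1.2500, f(x_0) = 2.441406, coefficient = 1
x_1 = 1.7500, f(x_1) = 9.378906, coefficient = 4
x_2 = 2.2500, f(x_2) = 25.628906, coefficient = 1

I ≈ (0.500000/3) × 65.585938 = 10.930990
Exact value: 10.922656
Error: 0.008333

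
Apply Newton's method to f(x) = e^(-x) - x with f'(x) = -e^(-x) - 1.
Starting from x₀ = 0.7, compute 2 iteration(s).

f(x) = e^(-x) - x
f'(x) = -e^(-x) - 1
x₀ = 0.7

Newton-Raphson formula: x_{n+1} = x_n - f(x_n)/f'(x_n)

Iteration 1:
  f(0.700000) = -0.203415
  f'(0.700000) = -1.496585
  x_1 = 0.700000 - (-0.203415)/(-1.496585) = 0.564081
Iteration 2:
  f(0.564081) = 0.004802
  f'(0.564081) = -1.568883
  x_2 = 0.564081 - 0.004802/(-1.568883) = 0.567142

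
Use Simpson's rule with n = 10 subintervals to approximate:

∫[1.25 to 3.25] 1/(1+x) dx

f(x) = 1/(1+x)
a = 1.25, b = 3.25, n = 10
h = (b - a)/n = 0.200000

Simpson's rule: (h/3)[f(x₀) + 4f(x₁) + 2f(x₂) + ... + f(xₙ)]

x_0 = 1.2500, f(x_0) = 0.444444, coefficient = 1
x_1 = 1.4500, f(x_1) = 0.408163, coefficient = 4
x_2 = 1.6500, f(x_2) = 0.377358, coefficient = 2
x_3 = 1.8500, f(x_3) = 0.350877, coefficient = 4
x_4 = 2.0500, f(x_4) = 0.327869, coefficient = 2
x_5 = 2.2500, f(x_5) = 0.307692, coefficient = 4
x_6 = 2.4500, f(x_6) = 0.289855, coefficient = 2
x_7 = 2.6500, f(x_7) = 0.273973, coefficient = 4
x_8 = 2.8500, f(x_8) = 0.259740, coefficient = 2
x_9 = 3.0500, f(x_9) = 0.246914, coefficient = 4
x_10 = 3.2500, f(x_10) = 0.235294, coefficient = 1

I ≈ (0.200000/3) × 9.539860 = 0.635991
Exact value: 0.635989
Error: 0.000002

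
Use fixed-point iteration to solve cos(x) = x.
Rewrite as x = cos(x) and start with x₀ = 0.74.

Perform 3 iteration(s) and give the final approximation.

Equation: cos(x) = x
Fixed-point form: x = cos(x)
x₀ = 0.74

x_1 = g(0.740000) = 0.738469
x_2 = g(0.738469) = 0.739500
x_3 = g(0.739500) = 0.738805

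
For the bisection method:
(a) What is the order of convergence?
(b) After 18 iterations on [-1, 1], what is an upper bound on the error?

(a) Bisection has linear (order 1) convergence; the error is halved each step.

(b) Error bound = (b-a)/2^n = (1 - (-1))/2^{18}
    = 2/2^{18}

(a) 1 (linear); (b) error ≤ 7.63e-06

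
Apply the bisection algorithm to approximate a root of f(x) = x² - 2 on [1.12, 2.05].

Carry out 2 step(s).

f(x) = x² - 2
Initial interval: [1.12, 2.05]

Iteration 1:
  c_1 = (1.120000 + 2.050000)/2 = 1.585000
  f(c_1) = f(1.585000) = 0.512225
  f(a) × f(c) < 0, new interval: [1.120000, 1.585000]
Iteration 2:
  c_2 = (1.120000 + 1.585000)/2 = 1.352500
  f(c_2) = f(1.352500) = -0.170744
  f(a) × f(c) ≥ 0, new interval: [1.352500, 1.585000]

After 2 iteration(s), the approximation is c_2 = 1.352500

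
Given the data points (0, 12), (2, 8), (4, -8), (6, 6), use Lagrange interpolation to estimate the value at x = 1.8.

Lagrange interpolation formula:
P(x) = Σ yᵢ × Lᵢ(x)
where Lᵢ(x) = Π_{j≠i} (x - xⱼ)/(xᵢ - xⱼ)

L_0(1.8) = (1.8 - 2)/(0 - 2) × (1.8 - 4)/(0 - 4) × (1.8 - 6)/(0 - 6) = 0.038500
L_1(1.8) = (1.8 - 0)/(2 - 0) × (1.8 - 4)/(2 - 4) × (1.8 - 6)/(2 - 6) = 1.039500
L_2(1.8) = (1.8 - 0)/(4 - 0) × (1.8 - 2)/(4 - 2) × (1.8 - 6)/(4 - 6) = -0.094500
L_3(1.8) = (1.8 - 0)/(6 - 0) × (1.8 - 2)/(6 - 2) × (1.8 - 4)/(6 - 4) = 0.016500

P(1.8) = 12×L_0(1.8) + 8×L_1(1.8) + (-8)×L_2(1.8) + 6×L_3(1.8)
P(1.8) = 9.633000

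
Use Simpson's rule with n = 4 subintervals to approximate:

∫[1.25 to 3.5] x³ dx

f(x) = x³
a = 1.25, b = 3.5, n = 4
h = (b - a)/n = 0.562500

Simpson's rule: (h/3)[f(x₀) + 4f(x₁) + 2f(x₂) + ... + f(xₙ)]

x_0 = 1.2500, f(x_0) = 1.953125, coefficient = 1
x_1 = 1.8125, f(x_1) = 5.954346, coefficient = 4
x_2 = 2.3750, f(x_2) = 13.396484, coefficient = 2
x_3 = 2.9375, f(x_3) = 25.347412, coefficient = 4
x_4 = 3.5000, f(x_4) = 42.875000, coefficient = 1

I ≈ (0.562500/3) × 196.828125 = 36.905273
Exact value: 36.905273
Error: 0.000000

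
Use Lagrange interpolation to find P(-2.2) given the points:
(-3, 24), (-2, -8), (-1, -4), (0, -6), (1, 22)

Lagrange interpolation formula:
P(x) = Σ yᵢ × Lᵢ(x)
where Lᵢ(x) = Π_{j≠i} (x - xⱼ)/(xᵢ - xⱼ)

L_0(-2.2) = (-2.2 - (-2))/(-3 - (-2)) × (-2.2 - (-1))/(-3 - (-1)) × (-2.2 - 0)/(-3 - 0) × (-2.2 - 1)/(-3 - 1) = 0.070400
L_1(-2.2) = (-2.2 - (-3))/(-2 - (-3)) × (-2.2 - (-1))/(-2 - (-1)) × (-2.2 - 0)/(-2 - 0) × (-2.2 - 1)/(-2 - 1) = 1.126400
L_2(-2.2) = (-2.2 - (-3))/(-1 - (-3)) × (-2.2 - (-2))/(-1 - (-2)) × (-2.2 - 0)/(-1 - 0) × (-2.2 - 1)/(-1 - 1) = -0.281600
L_3(-2.2) = (-2.2 - (-3))/(0 - (-3)) × (-2.2 - (-2))/(0 - (-2)) × (-2.2 - (-1))/(0 - (-1)) × (-2.2 - 1)/(0 - 1) = 0.102400
L_4(-2.2) = (-2.2 - (-3))/(1 - (-3)) × (-2.2 - (-2))/(1 - (-2)) × (-2.2 - (-1))/(1 - (-1)) × (-2.2 - 0)/(1 - 0) = -0.017600

P(-2.2) = 24×L_0(-2.2) + (-8)×L_1(-2.2) + (-4)×L_2(-2.2) + (-6)×L_3(-2.2) + 22×L_4(-2.2)
P(-2.2) = -7.196800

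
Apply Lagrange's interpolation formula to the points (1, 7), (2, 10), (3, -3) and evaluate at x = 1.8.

Lagrange interpolation formula:
P(x) = Σ yᵢ × Lᵢ(x)
where Lᵢ(x) = Π_{j≠i} (x - xⱼ)/(xᵢ - xⱼ)

L_0(1.8) = (1.8 - 2)/(1 - 2) × (1.8 - 3)/(1 - 3) = 0.120000
L_1(1.8) = (1.8 - 1)/(2 - 1) × (1.8 - 3)/(2 - 3) = 0.960000
L_2(1.8) = (1.8 - 1)/(3 - 1) × (1.8 - 2)/(3 - 2) = -0.080000

P(1.8) = 7×L_0(1.8) + 10×L_1(1.8) + (-3)×L_2(1.8)
P(1.8) = 10.680000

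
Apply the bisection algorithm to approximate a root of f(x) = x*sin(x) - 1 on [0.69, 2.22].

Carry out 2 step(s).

f(x) = x*sin(x) - 1
Initial interval: [0.69, 2.22]

Iteration 1:
  c_1 = (0.690000 + 2.220000)/2 = 1.455000
  f(c_1) = f(1.455000) = 0.445256
  f(a) × f(c) < 0, new interval: [0.690000, 1.455000]
Iteration 2:
  c_2 = (0.690000 + 1.455000)/2 = 1.072500
  f(c_2) = f(1.072500) = -0.057918
  f(a) × f(c) ≥ 0, new interval: [1.072500, 1.455000]

After 2 iteration(s), the approximation is c_2 = 1.072500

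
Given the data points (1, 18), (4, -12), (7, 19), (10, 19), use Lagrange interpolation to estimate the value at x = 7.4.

Lagrange interpolation formula:
P(x) = Σ yᵢ × Lᵢ(x)
where Lᵢ(x) = Π_{j≠i} (x - xⱼ)/(xᵢ - xⱼ)

L_0(7.4) = (7.4 - 4)/(1 - 4) × (7.4 - 7)/(1 - 7) × (7.4 - 10)/(1 - 10) = 0.021827
L_1(7.4) = (7.4 - 1)/(4 - 1) × (7.4 - 7)/(4 - 7) × (7.4 - 10)/(4 - 10) = -0.123259
L_2(7.4) = (7.4 - 1)/(7 - 1) × (7.4 - 4)/(7 - 4) × (7.4 - 10)/(7 - 10) = 1.047704
L_3(7.4) = (7.4 - 1)/(10 - 1) × (7.4 - 4)/(10 - 4) × (7.4 - 7)/(10 - 7) = 0.053728

P(7.4) = 18×L_0(7.4) + (-12)×L_1(7.4) + 19×L_2(7.4) + 19×L_3(7.4)
P(7.4) = 22.799210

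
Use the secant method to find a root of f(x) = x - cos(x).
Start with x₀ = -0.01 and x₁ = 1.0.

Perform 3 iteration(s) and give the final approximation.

f(x) = x - cos(x)
x₀ = -0.01, x₁ = 1.0

Secant formula: x_{n+1} = x_n - f(x_n)(x_n - x_{n-1})/(f(x_n) - f(x_{n-1}))

Iteration 1:
  f(-0.010000) = -1.009950
  f(1.000000) = 0.459698
  x_2 = 1.000000 - 0.459698×(1.000000 - (-0.010000))/(0.459698 - (-1.009950))
       = 0.684078
Iteration 2:
  f(1.000000) = 0.459698
  f(0.684078) = -0.090925
  x_3 = 0.684078 - (-0.090925)×(0.684078 - 1.000000)/(-0.090925 - 0.459698)
       = 0.736246
Iteration 3:
  f(0.684078) = -0.090925
  f(0.736246) = -0.004748
  x_4 = 0.736246 - (-0.004748)×(0.736246 - 0.684078)/(-0.004748 - (-0.090925))
       = 0.739121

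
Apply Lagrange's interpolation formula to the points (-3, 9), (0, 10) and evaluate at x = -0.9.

Lagrange interpolation formula:
P(x) = Σ yᵢ × Lᵢ(x)
where Lᵢ(x) = Π_{j≠i} (x - xⱼ)/(xᵢ - xⱼ)

L_0(-0.9) = (-0.9 - 0)/(-3 - 0) = 0.300000
L_1(-0.9) = (-0.9 - (-3))/(0 - (-3)) = 0.700000

P(-0.9) = 9×L_0(-0.9) + 10×L_1(-0.9)
P(-0.9) = 9.700000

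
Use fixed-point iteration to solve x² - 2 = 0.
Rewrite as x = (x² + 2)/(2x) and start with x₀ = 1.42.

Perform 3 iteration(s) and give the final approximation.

Equation: x² - 2 = 0
Fixed-point form: x = (x² + 2)/(2x)
x₀ = 1.42

x_1 = g(1.420000) = 1.414225
x_2 = g(1.414225) = 1.414214
x_3 = g(1.414214) = 1.414214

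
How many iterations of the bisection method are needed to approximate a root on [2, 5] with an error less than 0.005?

We need (b-a)/2^n ≤ 0.005
(5 - 2)/2^n ≤ 0.005
3/2^n ≤ 0.005
2^n ≥ 600
n ≥ log₂(600) = 9.23
n ≥ 10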